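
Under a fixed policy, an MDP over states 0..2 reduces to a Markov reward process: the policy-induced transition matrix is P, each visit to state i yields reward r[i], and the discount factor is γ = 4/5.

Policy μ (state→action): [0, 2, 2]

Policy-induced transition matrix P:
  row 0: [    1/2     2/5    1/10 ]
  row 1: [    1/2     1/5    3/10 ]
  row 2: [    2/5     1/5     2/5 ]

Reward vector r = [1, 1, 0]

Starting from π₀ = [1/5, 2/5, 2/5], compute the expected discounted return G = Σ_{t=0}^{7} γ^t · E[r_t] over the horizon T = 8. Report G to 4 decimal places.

G = 2.9761

t=0: π = [0.2000, 0.4000, 0.4000], E[r] = 0.6000, γ^t·E[r] = 0.600000, running G = 0.600000
t=1: π = [0.4600, 0.2400, 0.3000], E[r] = 0.7000, γ^t·E[r] = 0.560000, running G = 1.160000
t=2: π = [0.4700, 0.2920, 0.2380], E[r] = 0.7620, γ^t·E[r] = 0.487680, running G = 1.647680
t=3: π = [0.4762, 0.2940, 0.2298], E[r] = 0.7702, γ^t·E[r] = 0.394342, running G = 2.042022
t=4: π = [0.4770, 0.2952, 0.2277], E[r] = 0.7723, γ^t·E[r] = 0.316318, running G = 2.358340
t=5: π = [0.4772, 0.2954, 0.2274], E[r] = 0.7726, γ^t·E[r] = 0.253175, running G = 2.611515
t=6: π = [0.4773, 0.2954, 0.2273], E[r] = 0.7727, γ^t·E[r] = 0.202561, running G = 2.814076
t=7: π = [0.4773, 0.2955, 0.2273], E[r] = 0.7727, γ^t·E[r] = 0.162052, running G = 2.976128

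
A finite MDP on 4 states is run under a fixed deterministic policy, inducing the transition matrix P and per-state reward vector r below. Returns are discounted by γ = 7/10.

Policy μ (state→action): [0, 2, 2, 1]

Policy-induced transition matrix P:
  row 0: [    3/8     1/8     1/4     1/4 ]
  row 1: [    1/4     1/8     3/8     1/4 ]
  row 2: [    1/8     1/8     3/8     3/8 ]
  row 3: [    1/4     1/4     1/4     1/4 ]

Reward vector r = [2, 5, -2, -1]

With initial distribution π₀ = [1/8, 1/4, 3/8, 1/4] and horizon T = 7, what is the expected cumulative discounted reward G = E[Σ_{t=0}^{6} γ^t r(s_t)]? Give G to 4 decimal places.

t=0: π = [0.1250, 0.2500, 0.3750, 0.2500], E[r] = 0.5000, γ^t·E[r] = 0.500000, running G = 0.500000
t=1: π = [0.2188, 0.1563, 0.3281, 0.2969], E[r] = 0.2656, γ^t·E[r] = 0.185938, running G = 0.685938
t=2: π = [0.2363, 0.1621, 0.3105, 0.2910], E[r] = 0.3711, γ^t·E[r] = 0.181836, running G = 0.867773
t=3: π = [0.2407, 0.1614, 0.3091, 0.2888], E[r] = 0.3813, γ^t·E[r] = 0.130802, running G = 0.998576
t=4: π = [0.2415, 0.1611, 0.3088, 0.2886], E[r] = 0.3822, γ^t·E[r] = 0.091759, running G = 1.090335
t=5: π = [0.2416, 0.1611, 0.3087, 0.2886], E[r] = 0.3825, γ^t·E[r] = 0.064284, running G = 1.154619
t=6: π = [0.2416, 0.1611, 0.3087, 0.2886], E[r] = 0.3825, γ^t·E[r] = 0.045005, running G = 1.199624

G = 1.1996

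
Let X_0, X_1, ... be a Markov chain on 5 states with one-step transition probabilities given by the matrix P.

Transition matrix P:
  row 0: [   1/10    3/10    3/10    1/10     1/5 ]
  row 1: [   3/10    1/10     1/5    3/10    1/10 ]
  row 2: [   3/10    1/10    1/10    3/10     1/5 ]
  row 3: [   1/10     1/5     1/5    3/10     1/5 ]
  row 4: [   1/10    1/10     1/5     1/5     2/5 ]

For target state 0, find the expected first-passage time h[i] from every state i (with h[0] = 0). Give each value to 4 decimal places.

First-step conditioning: h[0] = 0; for i ≠ 0, h[i] = 1 + Σ_k P[i][k]·h[k].
  h[1] = 1 + 1/10·h[1] + 1/5·h[2] + 3/10·h[3] + 1/10·h[4]
  h[2] = 1 + 1/10·h[1] + 1/10·h[2] + 3/10·h[3] + 1/5·h[4]
  h[3] = 1 + 1/5·h[1] + 1/5·h[2] + 3/10·h[3] + 1/5·h[4]
  h[4] = 1 + 1/10·h[1] + 1/5·h[2] + 1/5·h[3] + 2/5·h[4]
Solving the 4×4 linear system over states ≠ 0 gives exactly h = [0, 7810/1581, 470/93, 3190/527, 9790/1581] (h[0] = 0 is the target).

h = [0.0000, 4.9399, 5.0538, 6.0531, 6.1923]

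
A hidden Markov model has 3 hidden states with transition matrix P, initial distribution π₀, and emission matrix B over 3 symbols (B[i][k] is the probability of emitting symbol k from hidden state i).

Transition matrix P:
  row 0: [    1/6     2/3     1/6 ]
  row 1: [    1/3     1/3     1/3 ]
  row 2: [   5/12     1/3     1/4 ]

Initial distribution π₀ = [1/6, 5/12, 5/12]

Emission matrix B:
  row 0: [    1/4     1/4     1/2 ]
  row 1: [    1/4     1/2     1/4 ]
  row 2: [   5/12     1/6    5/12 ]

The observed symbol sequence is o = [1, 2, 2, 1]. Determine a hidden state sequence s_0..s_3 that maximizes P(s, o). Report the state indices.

path = [1, 2, 0, 1]

t=0: δ = [4.167e-02, 2.083e-01, 6.944e-02]  (obs o_0=1)
t=1: δ = [3.472e-02, 1.736e-02, 2.894e-02]  ψ = [1, 1, 1]  (obs o_1=2)
t=2: δ = [6.028e-03, 5.787e-03, 3.014e-03]  ψ = [2, 0, 2]  (obs o_2=2)
t=3: δ = [4.823e-04, 2.009e-03, 3.215e-04]  ψ = [1, 0, 1]  (obs o_3=1)
backtrack: best end state = 1; path = [1, 2, 0, 1]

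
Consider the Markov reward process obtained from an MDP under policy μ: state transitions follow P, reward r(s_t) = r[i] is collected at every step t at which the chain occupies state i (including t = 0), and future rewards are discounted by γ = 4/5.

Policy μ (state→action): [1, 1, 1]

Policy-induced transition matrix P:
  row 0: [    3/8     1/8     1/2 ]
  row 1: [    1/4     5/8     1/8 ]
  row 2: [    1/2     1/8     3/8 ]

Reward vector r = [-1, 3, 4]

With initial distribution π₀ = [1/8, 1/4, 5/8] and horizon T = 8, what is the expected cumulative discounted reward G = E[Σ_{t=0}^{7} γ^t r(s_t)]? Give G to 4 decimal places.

t=0: π = [0.1250, 0.2500, 0.6250], E[r] = 3.1250, γ^t·E[r] = 3.125000, running G = 3.125000
t=1: π = [0.4219, 0.2500, 0.3281], E[r] = 1.6406, γ^t·E[r] = 1.312500, running G = 4.437500
t=2: π = [0.3848, 0.2500, 0.3652], E[r] = 1.8262, γ^t·E[r] = 1.168750, running G = 5.606250
t=3: π = [0.3894, 0.2500, 0.3606], E[r] = 1.8030, γ^t·E[r] = 0.923125, running G = 6.529375
t=4: π = [0.3888, 0.2500, 0.3612], E[r] = 1.8059, γ^t·E[r] = 0.739688, running G = 7.269063
t=5: π = [0.3889, 0.2500, 0.3611], E[r] = 1.8055, γ^t·E[r] = 0.591631, running G = 7.860694
t=6: π = [0.3889, 0.2500, 0.3611], E[r] = 1.8056, γ^t·E[r] = 0.473317, running G = 8.334011
t=7: π = [0.3889, 0.2500, 0.3611], E[r] = 1.8056, γ^t·E[r] = 0.378652, running G = 8.712663

G = 8.7127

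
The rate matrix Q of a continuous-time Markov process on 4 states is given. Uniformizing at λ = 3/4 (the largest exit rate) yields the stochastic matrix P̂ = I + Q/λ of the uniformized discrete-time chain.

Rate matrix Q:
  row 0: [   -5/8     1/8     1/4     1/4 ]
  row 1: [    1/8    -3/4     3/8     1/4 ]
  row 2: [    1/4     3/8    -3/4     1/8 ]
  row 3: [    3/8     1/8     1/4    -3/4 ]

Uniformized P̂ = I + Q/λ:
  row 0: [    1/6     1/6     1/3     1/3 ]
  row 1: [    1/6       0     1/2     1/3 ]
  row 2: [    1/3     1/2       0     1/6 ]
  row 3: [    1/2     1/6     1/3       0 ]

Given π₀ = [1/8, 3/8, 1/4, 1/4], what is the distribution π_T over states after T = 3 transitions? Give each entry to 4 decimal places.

t=0: π = [0.1250, 0.3750, 0.2500, 0.2500]
t=1: π = [0.2917, 0.1875, 0.3125, 0.2083]
t=2: π = [0.2882, 0.2396, 0.2604, 0.2118]
t=3: π = [0.2807, 0.2135, 0.2865, 0.2193]

π = [0.2807, 0.2135, 0.2865, 0.2193]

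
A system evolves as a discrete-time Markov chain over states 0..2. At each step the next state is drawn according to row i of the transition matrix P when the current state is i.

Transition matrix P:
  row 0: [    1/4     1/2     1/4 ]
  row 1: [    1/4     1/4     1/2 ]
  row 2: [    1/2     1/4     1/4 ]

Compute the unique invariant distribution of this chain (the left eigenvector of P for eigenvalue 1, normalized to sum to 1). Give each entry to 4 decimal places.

Balance equations π_j = Σ_i π_i·P[i][j]:
  π_0 = 1/4·π_0 + 1/4·π_1 + 1/2·π_2
  π_1 = 1/2·π_0 + 1/4·π_1 + 1/4·π_2
  normalize: π_0 + π_1 + π_2 = 1
Solving the linear system gives exactly π = [1/3, 1/3, 1/3].

π = [0.3333, 0.3333, 0.3333]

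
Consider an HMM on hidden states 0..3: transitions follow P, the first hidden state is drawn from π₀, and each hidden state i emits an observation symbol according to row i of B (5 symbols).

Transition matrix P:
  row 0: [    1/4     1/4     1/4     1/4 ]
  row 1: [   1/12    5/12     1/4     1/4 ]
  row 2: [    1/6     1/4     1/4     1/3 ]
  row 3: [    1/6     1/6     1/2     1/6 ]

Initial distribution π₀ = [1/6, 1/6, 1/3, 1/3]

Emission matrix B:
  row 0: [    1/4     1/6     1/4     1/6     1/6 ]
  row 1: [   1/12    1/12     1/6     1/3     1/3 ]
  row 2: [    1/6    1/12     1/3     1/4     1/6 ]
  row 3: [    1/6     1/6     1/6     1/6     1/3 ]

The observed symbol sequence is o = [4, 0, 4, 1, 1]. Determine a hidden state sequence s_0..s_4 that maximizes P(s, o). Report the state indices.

t=0: δ = [2.778e-02, 5.556e-02, 5.556e-02, 1.111e-01]  (obs o_0=4)
t=1: δ = [4.630e-03, 1.929e-03, 9.259e-03, 3.086e-03]  ψ = [3, 1, 3, 2]  (obs o_1=0)
t=2: δ = [2.572e-04, 7.716e-04, 3.858e-04, 1.029e-03]  ψ = [2, 2, 2, 2]  (obs o_2=4)
t=3: δ = [2.858e-05, 2.679e-05, 4.287e-05, 3.215e-05]  ψ = [3, 1, 3, 1]  (obs o_3=1)
t=4: δ = [1.191e-06, 9.303e-07, 1.340e-06, 2.381e-06]  ψ = [0, 1, 3, 2]  (obs o_4=1)
backtrack: best end state = 3; path = [3, 2, 3, 2, 3]

path = [3, 2, 3, 2, 3]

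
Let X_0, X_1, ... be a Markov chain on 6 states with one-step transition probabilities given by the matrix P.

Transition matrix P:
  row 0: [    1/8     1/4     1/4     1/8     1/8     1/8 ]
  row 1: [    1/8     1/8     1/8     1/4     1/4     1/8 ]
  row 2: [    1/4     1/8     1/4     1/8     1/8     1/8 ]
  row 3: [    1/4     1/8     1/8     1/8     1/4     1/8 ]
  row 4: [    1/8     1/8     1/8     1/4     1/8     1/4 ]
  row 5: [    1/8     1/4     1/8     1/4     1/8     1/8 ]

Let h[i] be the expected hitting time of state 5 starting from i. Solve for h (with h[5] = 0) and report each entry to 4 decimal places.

First-step conditioning: h[5] = 0; for i ≠ 5, h[i] = 1 + Σ_k P[i][k]·h[k].
  h[0] = 1 + 1/8·h[0] + 1/4·h[1] + 1/4·h[2] + 1/8·h[3] + 1/8·h[4]
  h[1] = 1 + 1/8·h[0] + 1/8·h[1] + 1/8·h[2] + 1/4·h[3] + 1/4·h[4]
  h[2] = 1 + 1/4·h[0] + 1/8·h[1] + 1/4·h[2] + 1/8·h[3] + 1/8·h[4]
  h[3] = 1 + 1/4·h[0] + 1/8·h[1] + 1/8·h[2] + 1/8·h[3] + 1/4·h[4]
  h[4] = 1 + 1/8·h[0] + 1/8·h[1] + 1/8·h[2] + 1/4·h[3] + 1/8·h[4]
Solving the 5×5 linear system over states ≠ 5 gives exactly h = [1022/149, 1006/149, 1024/149, 9070/1341, 8048/1341, 0] (h[5] = 0 is the target).

h = [6.8591, 6.7517, 6.8725, 6.7636, 6.0015, 0.0000]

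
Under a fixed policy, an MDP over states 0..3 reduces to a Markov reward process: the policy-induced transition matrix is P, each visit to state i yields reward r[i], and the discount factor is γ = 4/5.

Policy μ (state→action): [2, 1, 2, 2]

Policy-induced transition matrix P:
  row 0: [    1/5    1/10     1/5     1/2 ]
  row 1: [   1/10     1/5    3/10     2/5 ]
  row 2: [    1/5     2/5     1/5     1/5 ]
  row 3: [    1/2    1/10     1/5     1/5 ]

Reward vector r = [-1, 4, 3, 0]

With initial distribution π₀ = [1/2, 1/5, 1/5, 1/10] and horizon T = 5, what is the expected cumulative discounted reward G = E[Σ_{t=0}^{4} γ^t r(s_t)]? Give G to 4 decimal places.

t=0: π = [0.5000, 0.2000, 0.2000, 0.1000], E[r] = 0.9000, γ^t·E[r] = 0.900000, running G = 0.900000
t=1: π = [0.2100, 0.1800, 0.2200, 0.3900], E[r] = 1.1700, γ^t·E[r] = 0.936000, running G = 1.836000
t=2: π = [0.2990, 0.1840, 0.2180, 0.2990], E[r] = 1.0910, γ^t·E[r] = 0.698240, running G = 2.534240
t=3: π = [0.2713, 0.1838, 0.2184, 0.3265], E[r] = 1.1191, γ^t·E[r] = 0.572979, running G = 3.107219
t=4: π = [0.2796, 0.1839, 0.2184, 0.3182], E[r] = 1.1112, γ^t·E[r] = 0.455135, running G = 3.562354

G = 3.5624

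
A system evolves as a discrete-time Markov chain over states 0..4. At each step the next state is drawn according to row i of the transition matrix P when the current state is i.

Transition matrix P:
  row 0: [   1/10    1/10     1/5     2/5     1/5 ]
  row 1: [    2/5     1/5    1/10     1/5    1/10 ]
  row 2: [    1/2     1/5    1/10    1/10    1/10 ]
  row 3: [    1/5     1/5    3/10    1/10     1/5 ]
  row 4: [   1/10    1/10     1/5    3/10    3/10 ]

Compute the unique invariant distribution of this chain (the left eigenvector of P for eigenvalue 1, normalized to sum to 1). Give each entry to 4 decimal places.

Balance equations π_j = Σ_i π_i·P[i][j]:
  π_0 = 1/10·π_0 + 2/5·π_1 + 1/2·π_2 + 1/5·π_3 + 1/10·π_4
  π_1 = 1/10·π_0 + 1/5·π_1 + 1/5·π_2 + 1/5·π_3 + 1/10·π_4
  π_2 = 1/5·π_0 + 1/10·π_1 + 1/10·π_2 + 3/10·π_3 + 1/5·π_4
  π_3 = 2/5·π_0 + 1/5·π_1 + 1/10·π_2 + 1/10·π_3 + 3/10·π_4
  normalize: π_0 + π_1 + π_2 + π_3 + π_4 = 1
Solving the linear system gives exactly π = [2967/12112, 1903/12112, 1139/6056, 2737/12112, 2227/12112].

π = [0.2450, 0.1571, 0.1881, 0.2260, 0.1839]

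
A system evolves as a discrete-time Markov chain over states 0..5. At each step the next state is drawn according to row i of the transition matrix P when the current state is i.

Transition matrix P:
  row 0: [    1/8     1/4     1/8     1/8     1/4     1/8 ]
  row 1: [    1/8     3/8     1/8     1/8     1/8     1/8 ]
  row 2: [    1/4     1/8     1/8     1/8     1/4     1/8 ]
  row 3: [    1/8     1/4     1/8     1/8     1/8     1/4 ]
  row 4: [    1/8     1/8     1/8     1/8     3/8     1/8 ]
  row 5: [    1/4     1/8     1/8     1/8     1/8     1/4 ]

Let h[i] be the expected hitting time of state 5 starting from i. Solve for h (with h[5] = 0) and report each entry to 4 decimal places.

h = [7.1111, 7.1111, 7.1111, 6.2222, 7.1111, 0.0000]

First-step conditioning: h[5] = 0; for i ≠ 5, h[i] = 1 + Σ_k P[i][k]·h[k].
  h[0] = 1 + 1/8·h[0] + 1/4·h[1] + 1/8·h[2] + 1/8·h[3] + 1/4·h[4]
  h[1] = 1 + 1/8·h[0] + 3/8·h[1] + 1/8·h[2] + 1/8·h[3] + 1/8·h[4]
  h[2] = 1 + 1/4·h[0] + 1/8·h[1] + 1/8·h[2] + 1/8·h[3] + 1/4·h[4]
  h[3] = 1 + 1/8·h[0] + 1/4·h[1] + 1/8·h[2] + 1/8·h[3] + 1/8·h[4]
  h[4] = 1 + 1/8·h[0] + 1/8·h[1] + 1/8·h[2] + 1/8·h[3] + 3/8·h[4]
Solving the 5×5 linear system over states ≠ 5 gives exactly h = [64/9, 64/9, 64/9, 56/9, 64/9, 0] (h[5] = 0 is the target).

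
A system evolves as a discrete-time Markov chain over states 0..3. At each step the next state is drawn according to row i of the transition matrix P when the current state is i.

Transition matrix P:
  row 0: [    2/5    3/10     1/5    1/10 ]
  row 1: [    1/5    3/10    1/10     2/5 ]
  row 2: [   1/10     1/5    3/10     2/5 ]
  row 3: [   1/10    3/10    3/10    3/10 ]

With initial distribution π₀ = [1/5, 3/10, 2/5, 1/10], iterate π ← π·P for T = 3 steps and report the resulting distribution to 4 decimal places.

π = [0.1827, 0.2771, 0.2261, 0.3141]

t=0: π = [0.2000, 0.3000, 0.4000, 0.1000]
t=1: π = [0.1900, 0.2600, 0.2200, 0.3300]
t=2: π = [0.1830, 0.2780, 0.2290, 0.3100]
t=3: π = [0.1827, 0.2771, 0.2261, 0.3141]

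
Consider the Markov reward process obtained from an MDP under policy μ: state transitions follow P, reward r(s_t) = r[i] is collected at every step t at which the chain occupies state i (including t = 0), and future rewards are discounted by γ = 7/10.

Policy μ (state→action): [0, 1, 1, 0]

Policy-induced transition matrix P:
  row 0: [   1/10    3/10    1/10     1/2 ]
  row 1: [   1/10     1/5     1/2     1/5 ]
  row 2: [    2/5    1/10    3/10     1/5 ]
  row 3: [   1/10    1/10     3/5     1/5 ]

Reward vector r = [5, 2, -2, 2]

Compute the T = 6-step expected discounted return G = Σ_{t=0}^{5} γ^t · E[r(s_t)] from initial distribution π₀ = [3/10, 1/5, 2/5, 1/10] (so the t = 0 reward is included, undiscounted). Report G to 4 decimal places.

G = 3.6842

t=0: π = [0.3000, 0.2000, 0.4000, 0.1000], E[r] = 1.3000, γ^t·E[r] = 1.300000, running G = 1.300000
t=1: π = [0.2200, 0.1800, 0.3100, 0.2900], E[r] = 1.4200, γ^t·E[r] = 0.994000, running G = 2.294000
t=2: π = [0.1930, 0.1620, 0.3790, 0.2660], E[r] = 1.0630, γ^t·E[r] = 0.520870, running G = 2.814870
t=3: π = [0.2137, 0.1548, 0.3736, 0.2579], E[r] = 1.1467, γ^t·E[r] = 0.393318, running G = 3.208188
t=4: π = [0.2121, 0.1582, 0.3656, 0.2641], E[r] = 1.1739, γ^t·E[r] = 0.281849, running G = 3.490037
t=5: π = [0.2097, 0.1582, 0.3685, 0.2636], E[r] = 1.1552, γ^t·E[r] = 0.194152, running G = 3.684189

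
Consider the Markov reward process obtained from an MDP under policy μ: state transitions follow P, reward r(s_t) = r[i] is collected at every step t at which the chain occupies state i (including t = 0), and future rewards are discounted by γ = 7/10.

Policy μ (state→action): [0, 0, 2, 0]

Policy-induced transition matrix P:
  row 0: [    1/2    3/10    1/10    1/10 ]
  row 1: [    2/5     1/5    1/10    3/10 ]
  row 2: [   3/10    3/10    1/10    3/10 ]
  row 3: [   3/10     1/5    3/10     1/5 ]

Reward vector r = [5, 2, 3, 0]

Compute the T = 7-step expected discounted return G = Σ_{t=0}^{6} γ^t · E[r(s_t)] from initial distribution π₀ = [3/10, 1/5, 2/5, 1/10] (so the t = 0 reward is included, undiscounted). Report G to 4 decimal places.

G = 9.0793

t=0: π = [0.3000, 0.2000, 0.4000, 0.1000], E[r] = 3.1000, γ^t·E[r] = 3.100000, running G = 3.100000
t=1: π = [0.3800, 0.2700, 0.1200, 0.2300], E[r] = 2.8000, γ^t·E[r] = 1.960000, running G = 5.060000
t=2: π = [0.4030, 0.2500, 0.1460, 0.2010], E[r] = 2.9530, γ^t·E[r] = 1.446970, running G = 6.506970
t=3: π = [0.4056, 0.2549, 0.1402, 0.1993], E[r] = 2.9584, γ^t·E[r] = 1.014731, running G = 7.521701
t=4: π = [0.4066, 0.2546, 0.1399, 0.1990], E[r] = 2.9618, γ^t·E[r] = 0.711126, running G = 8.232827
t=5: π = [0.4068, 0.2546, 0.1398, 0.1988], E[r] = 2.9626, γ^t·E[r] = 0.497918, running G = 8.730745
t=6: π = [0.4068, 0.2547, 0.1398, 0.1988], E[r] = 2.9627, γ^t·E[r] = 0.348557, running G = 9.079302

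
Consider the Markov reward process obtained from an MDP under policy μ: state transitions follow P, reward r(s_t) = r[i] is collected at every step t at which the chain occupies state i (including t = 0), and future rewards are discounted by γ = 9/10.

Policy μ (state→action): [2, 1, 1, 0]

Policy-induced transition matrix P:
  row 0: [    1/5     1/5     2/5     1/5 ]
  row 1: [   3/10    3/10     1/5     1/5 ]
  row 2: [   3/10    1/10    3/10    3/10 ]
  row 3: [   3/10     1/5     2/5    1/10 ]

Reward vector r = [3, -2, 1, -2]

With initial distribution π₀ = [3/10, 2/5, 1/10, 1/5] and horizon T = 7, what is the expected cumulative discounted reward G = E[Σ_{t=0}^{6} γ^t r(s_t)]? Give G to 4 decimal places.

t=0: π = [0.3000, 0.4000, 0.1000, 0.2000], E[r] = -0.2000, γ^t·E[r] = -0.200000, running G = -0.200000
t=1: π = [0.2700, 0.2300, 0.3100, 0.1900], E[r] = 0.2800, γ^t·E[r] = 0.252000, running G = 0.052000
t=2: π = [0.2730, 0.1920, 0.3230, 0.2120], E[r] = 0.3340, γ^t·E[r] = 0.270540, running G = 0.322540
t=3: π = [0.2727, 0.1869, 0.3293, 0.2111], E[r] = 0.3514, γ^t·E[r] = 0.256171, running G = 0.578711
t=4: π = [0.2727, 0.1858, 0.3297, 0.2118], E[r] = 0.3527, γ^t·E[r] = 0.231420, running G = 0.810130
t=5: π = [0.2727, 0.1856, 0.3299, 0.2118], E[r] = 0.3533, γ^t·E[r] = 0.208604, running G = 1.018734
t=6: π = [0.2727, 0.1856, 0.3299, 0.2118], E[r] = 0.3533, γ^t·E[r] = 0.187763, running G = 1.206496

G = 1.2065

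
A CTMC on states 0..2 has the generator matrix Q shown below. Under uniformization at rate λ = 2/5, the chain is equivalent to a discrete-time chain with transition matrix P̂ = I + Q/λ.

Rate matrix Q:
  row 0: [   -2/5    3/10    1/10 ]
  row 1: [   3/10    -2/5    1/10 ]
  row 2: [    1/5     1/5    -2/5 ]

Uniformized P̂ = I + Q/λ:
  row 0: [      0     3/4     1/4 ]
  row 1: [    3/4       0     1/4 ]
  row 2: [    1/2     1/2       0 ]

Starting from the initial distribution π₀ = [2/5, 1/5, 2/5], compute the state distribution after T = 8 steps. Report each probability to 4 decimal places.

t=0: π = [0.4000, 0.2000, 0.4000]
t=1: π = [0.3500, 0.5000, 0.1500]
t=2: π = [0.4500, 0.3375, 0.2125]
t=3: π = [0.3594, 0.4438, 0.1969]
t=4: π = [0.4313, 0.3680, 0.2008]
t=5: π = [0.3764, 0.4238, 0.1998]
t=6: π = [0.4178, 0.3822, 0.2000]
t=7: π = [0.3867, 0.4134, 0.2000]
t=8: π = [0.4100, 0.3900, 0.2000]

π = [0.4100, 0.3900, 0.2000]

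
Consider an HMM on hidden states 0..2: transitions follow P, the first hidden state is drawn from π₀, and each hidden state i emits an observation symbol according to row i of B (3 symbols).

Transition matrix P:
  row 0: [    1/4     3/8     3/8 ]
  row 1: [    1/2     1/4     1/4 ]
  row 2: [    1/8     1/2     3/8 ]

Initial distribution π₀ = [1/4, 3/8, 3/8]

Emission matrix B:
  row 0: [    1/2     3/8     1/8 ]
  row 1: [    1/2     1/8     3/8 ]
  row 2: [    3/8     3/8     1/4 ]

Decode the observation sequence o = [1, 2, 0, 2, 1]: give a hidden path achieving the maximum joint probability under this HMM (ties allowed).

path = [2, 1, 0, 1, 0]

t=0: δ = [9.375e-02, 4.688e-02, 1.406e-01]  (obs o_0=1)
t=1: δ = [2.930e-03, 2.637e-02, 1.318e-02]  ψ = [0, 2, 2]  (obs o_1=2)
t=2: δ = [6.592e-03, 3.296e-03, 2.472e-03]  ψ = [1, 1, 1]  (obs o_2=0)
t=3: δ = [2.060e-04, 9.270e-04, 6.180e-04]  ψ = [0, 0, 0]  (obs o_3=2)
t=4: δ = [1.738e-04, 3.862e-05, 8.690e-05]  ψ = [1, 2, 1]  (obs o_4=1)
backtrack: best end state = 0; path = [2, 1, 0, 1, 0]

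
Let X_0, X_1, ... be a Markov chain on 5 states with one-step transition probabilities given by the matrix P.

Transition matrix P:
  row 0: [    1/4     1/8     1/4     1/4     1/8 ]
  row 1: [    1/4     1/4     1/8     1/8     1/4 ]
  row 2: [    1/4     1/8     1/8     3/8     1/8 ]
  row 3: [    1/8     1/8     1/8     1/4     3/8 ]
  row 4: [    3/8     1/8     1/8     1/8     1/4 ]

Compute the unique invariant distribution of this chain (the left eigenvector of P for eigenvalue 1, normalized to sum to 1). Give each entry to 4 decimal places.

π = [0.2505, 0.1429, 0.1563, 0.2233, 0.2271]

Balance equations π_j = Σ_i π_i·P[i][j]:
  π_0 = 1/4·π_0 + 1/4·π_1 + 1/4·π_2 + 1/8·π_3 + 3/8·π_4
  π_1 = 1/8·π_0 + 1/4·π_1 + 1/8·π_2 + 1/8·π_3 + 1/8·π_4
  π_2 = 1/4·π_0 + 1/8·π_1 + 1/8·π_2 + 1/8·π_3 + 1/8·π_4
  π_3 = 1/4·π_0 + 1/8·π_1 + 3/8·π_2 + 1/4·π_3 + 1/8·π_4
  normalize: π_0 + π_1 + π_2 + π_3 + π_4 = 1
Solving the linear system gives exactly π = [133/531, 1/7, 83/531, 830/3717, 844/3717].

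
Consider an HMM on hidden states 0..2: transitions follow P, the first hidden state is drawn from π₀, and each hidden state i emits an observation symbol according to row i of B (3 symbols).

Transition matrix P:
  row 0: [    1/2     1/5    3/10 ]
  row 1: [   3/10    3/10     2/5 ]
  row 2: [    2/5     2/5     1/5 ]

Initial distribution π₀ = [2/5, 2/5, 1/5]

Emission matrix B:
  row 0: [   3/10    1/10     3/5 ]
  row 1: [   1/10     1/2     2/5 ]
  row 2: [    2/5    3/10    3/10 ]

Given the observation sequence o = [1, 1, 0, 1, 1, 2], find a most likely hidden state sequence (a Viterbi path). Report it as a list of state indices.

t=0: δ = [4.000e-02, 2.000e-01, 6.000e-02]  (obs o_0=1)
t=1: δ = [6.000e-03, 3.000e-02, 2.400e-02]  ψ = [1, 1, 1]  (obs o_1=1)
t=2: δ = [2.880e-03, 9.600e-04, 4.800e-03]  ψ = [2, 2, 1]  (obs o_2=0)
t=3: δ = [1.920e-04, 9.600e-04, 2.880e-04]  ψ = [2, 2, 2]  (obs o_3=1)
t=4: δ = [2.880e-05, 1.440e-04, 1.152e-04]  ψ = [1, 1, 1]  (obs o_4=1)
t=5: δ = [2.765e-05, 1.843e-05, 1.728e-05]  ψ = [2, 2, 1]  (obs o_5=2)
backtrack: best end state = 0; path = [1, 1, 2, 1, 2, 0]

path = [1, 1, 2, 1, 2, 0]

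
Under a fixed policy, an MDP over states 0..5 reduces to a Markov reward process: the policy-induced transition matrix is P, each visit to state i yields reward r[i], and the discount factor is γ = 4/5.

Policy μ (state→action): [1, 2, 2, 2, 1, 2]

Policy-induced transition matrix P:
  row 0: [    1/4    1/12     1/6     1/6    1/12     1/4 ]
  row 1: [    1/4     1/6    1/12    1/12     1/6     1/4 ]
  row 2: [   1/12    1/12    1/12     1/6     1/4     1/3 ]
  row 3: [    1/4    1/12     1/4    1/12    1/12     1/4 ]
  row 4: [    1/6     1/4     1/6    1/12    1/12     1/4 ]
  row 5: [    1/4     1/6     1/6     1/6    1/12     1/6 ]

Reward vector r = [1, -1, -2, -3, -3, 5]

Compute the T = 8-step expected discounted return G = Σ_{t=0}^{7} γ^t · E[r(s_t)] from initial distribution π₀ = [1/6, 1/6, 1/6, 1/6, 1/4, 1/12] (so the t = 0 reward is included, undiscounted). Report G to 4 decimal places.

G = -0.4032

t=0: π = [0.1667, 0.1667, 0.1667, 0.1667, 0.2500, 0.0833], E[r] = -1.1667, γ^t·E[r] = -1.166667, running G = -1.166667
t=1: π = [0.2014, 0.1458, 0.1528, 0.1181, 0.1250, 0.2569], E[r] = 0.3056, γ^t·E[r] = 0.244444, running G = -0.922222
t=2: π = [0.2141, 0.1377, 0.1516, 0.1343, 0.1209, 0.2413], E[r] = 0.2141, γ^t·E[r] = 0.137037, running G = -0.785185
t=3: π = [0.2147, 0.1351, 0.1537, 0.1339, 0.1201, 0.2425], E[r] = 0.2227, γ^t·E[r] = 0.114025, running G = -0.671160
t=4: π = [0.2144, 0.1348, 0.1538, 0.1342, 0.1202, 0.2426], E[r] = 0.2217, γ^t·E[r] = 0.090798, running G = -0.580362
t=5: π = [0.2144, 0.1348, 0.1538, 0.1342, 0.1202, 0.2426], E[r] = 0.2216, γ^t·E[r] = 0.072627, running G = -0.507735
t=6: π = [0.2143, 0.1348, 0.1538, 0.1342, 0.1202, 0.2426], E[r] = 0.2216, γ^t·E[r] = 0.058101, running G = -0.449634
t=7: π = [0.2143, 0.1348, 0.1538, 0.1342, 0.1202, 0.2426], E[r] = 0.2216, γ^t·E[r] = 0.046481, running G = -0.403153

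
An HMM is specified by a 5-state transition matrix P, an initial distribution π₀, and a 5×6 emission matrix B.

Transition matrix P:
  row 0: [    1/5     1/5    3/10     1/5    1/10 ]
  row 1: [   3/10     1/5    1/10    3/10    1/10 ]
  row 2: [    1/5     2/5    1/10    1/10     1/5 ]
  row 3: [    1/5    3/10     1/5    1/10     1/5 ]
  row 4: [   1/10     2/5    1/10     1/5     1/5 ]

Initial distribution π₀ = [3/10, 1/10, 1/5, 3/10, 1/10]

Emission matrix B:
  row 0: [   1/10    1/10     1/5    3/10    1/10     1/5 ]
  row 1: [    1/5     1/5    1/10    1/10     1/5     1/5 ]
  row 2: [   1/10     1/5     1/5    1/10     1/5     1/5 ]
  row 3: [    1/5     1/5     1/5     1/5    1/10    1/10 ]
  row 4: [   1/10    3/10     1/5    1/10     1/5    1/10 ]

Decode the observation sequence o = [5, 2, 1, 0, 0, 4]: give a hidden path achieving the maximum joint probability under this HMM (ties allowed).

t=0: δ = [6.000e-02, 2.000e-02, 4.000e-02, 3.000e-02, 1.000e-02]  (obs o_0=5)
t=1: δ = [2.400e-03, 1.600e-03, 3.600e-03, 2.400e-03, 1.600e-03]  ψ = [0, 2, 0, 0, 2]  (obs o_1=2)
t=2: δ = [7.200e-05, 2.880e-04, 1.440e-04, 9.600e-05, 2.160e-04]  ψ = [2, 2, 0, 0, 2]  (obs o_2=1)
t=3: δ = [8.640e-06, 1.728e-05, 2.880e-06, 1.728e-05, 4.320e-06]  ψ = [1, 4, 1, 1, 4]  (obs o_3=0)
t=4: δ = [5.184e-07, 1.037e-06, 3.456e-07, 1.037e-06, 3.456e-07]  ψ = [1, 3, 3, 1, 3]  (obs o_4=0)
t=5: δ = [3.110e-08, 6.221e-08, 4.147e-08, 3.110e-08, 4.147e-08]  ψ = [1, 3, 3, 1, 3]  (obs o_5=4)
backtrack: best end state = 1; path = [0, 2, 4, 1, 3, 1]

path = [0, 2, 4, 1, 3, 1]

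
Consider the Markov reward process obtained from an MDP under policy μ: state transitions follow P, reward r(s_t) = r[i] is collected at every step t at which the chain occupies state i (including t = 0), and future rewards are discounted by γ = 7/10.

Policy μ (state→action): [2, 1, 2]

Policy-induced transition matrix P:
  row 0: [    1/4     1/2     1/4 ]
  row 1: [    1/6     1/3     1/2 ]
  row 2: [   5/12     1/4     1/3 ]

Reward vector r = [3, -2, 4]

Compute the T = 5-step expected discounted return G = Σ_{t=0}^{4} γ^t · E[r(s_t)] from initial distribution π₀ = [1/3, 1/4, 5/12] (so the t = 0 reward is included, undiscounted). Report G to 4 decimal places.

t=0: π = [0.3333, 0.2500, 0.4167], E[r] = 2.1667, γ^t·E[r] = 2.166667, running G = 2.166667
t=1: π = [0.2986, 0.3542, 0.3472], E[r] = 1.5764, γ^t·E[r] = 1.103472, running G = 3.270139
t=2: π = [0.2784, 0.3542, 0.3675], E[r] = 1.5966, γ^t·E[r] = 0.782355, running G = 4.052494
t=3: π = [0.2817, 0.3491, 0.3692], E[r] = 1.6236, γ^t·E[r] = 0.556912, running G = 4.609406
t=4: π = [0.2824, 0.3495, 0.3680], E[r] = 1.6204, γ^t·E[r] = 0.389062, running G = 4.998468

G = 4.9985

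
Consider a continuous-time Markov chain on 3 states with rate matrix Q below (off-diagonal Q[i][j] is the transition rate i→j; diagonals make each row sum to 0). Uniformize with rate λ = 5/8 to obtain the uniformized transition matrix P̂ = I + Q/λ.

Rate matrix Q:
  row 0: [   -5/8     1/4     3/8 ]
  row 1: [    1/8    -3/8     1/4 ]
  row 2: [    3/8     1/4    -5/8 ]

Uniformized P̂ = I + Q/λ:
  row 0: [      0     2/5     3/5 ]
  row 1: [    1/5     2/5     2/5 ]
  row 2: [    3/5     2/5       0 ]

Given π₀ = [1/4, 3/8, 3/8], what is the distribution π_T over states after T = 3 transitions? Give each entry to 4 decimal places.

t=0: π = [0.2500, 0.3750, 0.3750]
t=1: π = [0.3000, 0.4000, 0.3000]
t=2: π = [0.2600, 0.4000, 0.3400]
t=3: π = [0.2840, 0.4000, 0.3160]

π = [0.2840, 0.4000, 0.3160]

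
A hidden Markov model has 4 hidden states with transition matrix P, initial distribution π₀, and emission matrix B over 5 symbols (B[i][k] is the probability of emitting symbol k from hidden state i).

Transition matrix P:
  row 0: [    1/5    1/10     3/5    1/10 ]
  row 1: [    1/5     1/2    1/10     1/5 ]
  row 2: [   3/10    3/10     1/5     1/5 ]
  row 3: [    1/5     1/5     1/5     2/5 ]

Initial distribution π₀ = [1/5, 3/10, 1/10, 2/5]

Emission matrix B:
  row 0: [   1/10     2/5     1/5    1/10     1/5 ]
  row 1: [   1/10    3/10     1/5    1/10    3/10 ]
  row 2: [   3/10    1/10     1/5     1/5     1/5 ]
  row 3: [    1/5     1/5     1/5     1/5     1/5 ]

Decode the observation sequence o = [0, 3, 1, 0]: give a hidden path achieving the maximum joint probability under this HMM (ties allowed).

t=0: δ = [2.000e-02, 3.000e-02, 3.000e-02, 8.000e-02]  (obs o_0=0)
t=1: δ = [1.600e-03, 1.600e-03, 3.200e-03, 6.400e-03]  ψ = [3, 3, 3, 3]  (obs o_1=3)
t=2: δ = [5.120e-04, 3.840e-04, 1.280e-04, 5.120e-04]  ψ = [3, 3, 3, 3]  (obs o_2=1)
t=3: δ = [1.024e-05, 1.920e-05, 9.216e-05, 4.096e-05]  ψ = [0, 1, 0, 3]  (obs o_3=0)
backtrack: best end state = 2; path = [3, 3, 0, 2]

path = [3, 3, 0, 2]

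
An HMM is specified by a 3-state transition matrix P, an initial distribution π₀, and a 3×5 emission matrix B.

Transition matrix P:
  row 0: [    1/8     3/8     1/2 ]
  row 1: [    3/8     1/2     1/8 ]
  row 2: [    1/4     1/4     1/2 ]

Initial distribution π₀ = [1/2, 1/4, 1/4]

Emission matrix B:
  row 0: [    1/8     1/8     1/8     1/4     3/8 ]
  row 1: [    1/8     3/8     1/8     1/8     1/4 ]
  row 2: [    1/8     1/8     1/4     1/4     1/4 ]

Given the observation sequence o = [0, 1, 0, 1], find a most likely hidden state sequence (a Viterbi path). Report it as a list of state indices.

t=0: δ = [6.250e-02, 3.125e-02, 3.125e-02]  (obs o_0=0)
t=1: δ = [1.465e-03, 8.789e-03, 3.906e-03]  ψ = [1, 0, 0]  (obs o_1=1)
t=2: δ = [4.120e-04, 5.493e-04, 2.441e-04]  ψ = [1, 1, 2]  (obs o_2=0)
t=3: δ = [2.575e-05, 1.030e-04, 2.575e-05]  ψ = [1, 1, 0]  (obs o_3=1)
backtrack: best end state = 1; path = [0, 1, 1, 1]

path = [0, 1, 1, 1]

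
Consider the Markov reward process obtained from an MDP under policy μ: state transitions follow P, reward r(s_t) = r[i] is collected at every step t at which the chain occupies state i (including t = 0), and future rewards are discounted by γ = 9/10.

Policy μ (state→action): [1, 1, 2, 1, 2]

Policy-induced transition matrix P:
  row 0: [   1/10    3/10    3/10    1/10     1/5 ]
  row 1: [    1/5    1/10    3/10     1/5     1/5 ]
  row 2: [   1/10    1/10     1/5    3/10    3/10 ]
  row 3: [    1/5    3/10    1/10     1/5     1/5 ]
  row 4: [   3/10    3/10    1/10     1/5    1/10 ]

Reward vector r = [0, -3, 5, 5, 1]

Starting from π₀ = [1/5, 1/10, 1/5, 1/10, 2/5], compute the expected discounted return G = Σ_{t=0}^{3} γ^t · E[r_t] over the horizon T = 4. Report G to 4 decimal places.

t=0: π = [0.2000, 0.1000, 0.2000, 0.1000, 0.4000], E[r] = 1.6000, γ^t·E[r] = 1.600000, running G = 1.600000
t=1: π = [0.2000, 0.2400, 0.1800, 0.2000, 0.1800], E[r] = 1.3600, γ^t·E[r] = 1.224000, running G = 2.824000
t=2: π = [0.1800, 0.2160, 0.2060, 0.1980, 0.2000], E[r] = 1.5720, γ^t·E[r] = 1.273320, running G = 4.097320
t=3: π = [0.1814, 0.2156, 0.1998, 0.2026, 0.2006], E[r] = 1.5658, γ^t·E[r] = 1.141468, running G = 5.238788

G = 5.2388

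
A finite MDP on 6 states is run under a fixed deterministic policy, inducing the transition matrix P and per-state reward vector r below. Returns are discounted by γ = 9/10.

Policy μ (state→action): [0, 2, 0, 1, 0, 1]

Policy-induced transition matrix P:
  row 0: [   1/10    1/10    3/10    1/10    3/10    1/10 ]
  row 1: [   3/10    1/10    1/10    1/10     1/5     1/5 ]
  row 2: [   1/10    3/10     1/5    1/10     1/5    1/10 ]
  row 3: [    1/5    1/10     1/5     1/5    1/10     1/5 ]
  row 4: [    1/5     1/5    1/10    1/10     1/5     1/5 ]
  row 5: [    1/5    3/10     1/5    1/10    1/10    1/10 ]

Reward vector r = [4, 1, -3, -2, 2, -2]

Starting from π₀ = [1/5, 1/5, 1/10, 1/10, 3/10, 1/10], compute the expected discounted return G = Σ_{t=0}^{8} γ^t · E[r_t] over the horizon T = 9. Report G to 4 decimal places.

G = 2.1488

t=0: π = [0.2000, 0.2000, 0.1000, 0.1000, 0.3000, 0.1000], E[r] = 0.9000, γ^t·E[r] = 0.900000, running G = 0.900000
t=1: π = [0.1900, 0.1700, 0.1700, 0.1100, 0.2000, 0.1600], E[r] = 0.2800, γ^t·E[r] = 0.252000, running G = 1.152000
t=2: π = [0.1810, 0.1860, 0.1820, 0.1110, 0.1920, 0.1480], E[r] = 0.2300, γ^t·E[r] = 0.186300, running G = 1.338300
t=3: π = [0.1823, 0.1852, 0.1803, 0.1111, 0.1922, 0.1489], E[r] = 0.2379, γ^t·E[r] = 0.173429, running G = 1.511729
t=4: π = [0.1823, 0.1851, 0.1805, 0.1111, 0.1922, 0.1489], E[r] = 0.2372, γ^t·E[r] = 0.155607, running G = 1.667336
t=5: π = [0.1822, 0.1851, 0.1805, 0.1111, 0.1922, 0.1488], E[r] = 0.2371, γ^t·E[r] = 0.139995, running G = 1.807331
t=6: π = [0.1822, 0.1851, 0.1805, 0.1111, 0.1922, 0.1488], E[r] = 0.2371, γ^t·E[r] = 0.126010, running G = 1.933341
t=7: π = [0.1822, 0.1851, 0.1805, 0.1111, 0.1922, 0.1488], E[r] = 0.2371, γ^t·E[r] = 0.113408, running G = 2.046749
t=8: π = [0.1822, 0.1851, 0.1805, 0.1111, 0.1922, 0.1488], E[r] = 0.2371, γ^t·E[r] = 0.102067, running G = 2.148816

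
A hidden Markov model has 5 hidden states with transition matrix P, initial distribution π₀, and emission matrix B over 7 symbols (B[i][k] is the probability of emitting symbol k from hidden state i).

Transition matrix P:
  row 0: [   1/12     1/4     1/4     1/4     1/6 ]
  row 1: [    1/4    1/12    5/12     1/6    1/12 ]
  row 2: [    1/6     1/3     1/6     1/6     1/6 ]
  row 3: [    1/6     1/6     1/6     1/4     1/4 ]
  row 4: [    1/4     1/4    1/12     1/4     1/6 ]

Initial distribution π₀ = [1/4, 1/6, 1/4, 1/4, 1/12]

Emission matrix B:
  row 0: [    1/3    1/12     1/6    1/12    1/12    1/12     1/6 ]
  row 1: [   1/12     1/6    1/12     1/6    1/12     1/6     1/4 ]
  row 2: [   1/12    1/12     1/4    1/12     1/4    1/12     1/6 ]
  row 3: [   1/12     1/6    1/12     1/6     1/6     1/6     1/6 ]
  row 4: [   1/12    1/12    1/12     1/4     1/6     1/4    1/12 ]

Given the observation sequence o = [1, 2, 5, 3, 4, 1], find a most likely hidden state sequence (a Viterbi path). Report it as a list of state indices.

t=0: δ = [2.083e-02, 2.778e-02, 2.083e-02, 4.167e-02, 6.944e-03]  (obs o_0=1)
t=1: δ = [1.157e-03, 5.787e-04, 2.894e-03, 8.681e-04, 8.681e-04]  ψ = [1, 2, 1, 3, 3]  (obs o_1=2)
t=2: δ = [4.019e-05, 1.608e-04, 4.019e-05, 8.038e-05, 1.206e-04]  ψ = [2, 2, 2, 2, 2]  (obs o_2=5)
t=3: δ = [3.349e-06, 5.023e-06, 5.582e-06, 5.023e-06, 5.023e-06]  ψ = [1, 4, 1, 4, 3]  (obs o_3=3)
t=4: δ = [1.047e-07, 1.550e-07, 5.233e-07, 2.093e-07, 2.093e-07]  ψ = [1, 2, 1, 3, 3]  (obs o_4=4)
t=5: δ = [7.268e-09, 2.907e-08, 7.268e-09, 1.454e-08, 7.268e-09]  ψ = [2, 2, 2, 2, 2]  (obs o_5=1)
backtrack: best end state = 1; path = [1, 2, 4, 1, 2, 1]

path = [1, 2, 4, 1, 2, 1]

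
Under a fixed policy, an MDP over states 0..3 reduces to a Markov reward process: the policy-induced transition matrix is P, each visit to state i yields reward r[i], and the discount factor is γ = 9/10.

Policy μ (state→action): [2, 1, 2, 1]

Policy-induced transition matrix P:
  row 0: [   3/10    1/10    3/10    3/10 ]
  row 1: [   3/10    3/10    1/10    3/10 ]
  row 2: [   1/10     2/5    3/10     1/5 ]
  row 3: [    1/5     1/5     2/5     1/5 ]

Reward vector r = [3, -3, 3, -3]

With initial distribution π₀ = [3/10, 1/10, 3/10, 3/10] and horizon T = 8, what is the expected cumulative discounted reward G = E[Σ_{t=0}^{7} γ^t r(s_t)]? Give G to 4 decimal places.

G = 0.5384

t=0: π = [0.3000, 0.1000, 0.3000, 0.3000], E[r] = 0.6000, γ^t·E[r] = 0.600000, running G = 0.600000
t=1: π = [0.2100, 0.2400, 0.3100, 0.2400], E[r] = 0.1200, γ^t·E[r] = 0.108000, running G = 0.708000
t=2: π = [0.2140, 0.2650, 0.2760, 0.2450], E[r] = -0.0600, γ^t·E[r] = -0.048600, running G = 0.659400
t=3: π = [0.2203, 0.2603, 0.2715, 0.2479], E[r] = -0.0492, γ^t·E[r] = -0.035867, running G = 0.623533
t=4: π = [0.2209, 0.2583, 0.2727, 0.2481], E[r] = -0.0382, γ^t·E[r] = -0.025037, running G = 0.598496
t=5: π = [0.2206, 0.2583, 0.2731, 0.2479], E[r] = -0.0372, γ^t·E[r] = -0.021987, running G = 0.576509
t=6: π = [0.2206, 0.2584, 0.2731, 0.2479], E[r] = -0.0377, γ^t·E[r] = -0.020044, running G = 0.556464
t=7: π = [0.2206, 0.2584, 0.2731, 0.2479], E[r] = -0.0378, γ^t·E[r] = -0.018096, running G = 0.538369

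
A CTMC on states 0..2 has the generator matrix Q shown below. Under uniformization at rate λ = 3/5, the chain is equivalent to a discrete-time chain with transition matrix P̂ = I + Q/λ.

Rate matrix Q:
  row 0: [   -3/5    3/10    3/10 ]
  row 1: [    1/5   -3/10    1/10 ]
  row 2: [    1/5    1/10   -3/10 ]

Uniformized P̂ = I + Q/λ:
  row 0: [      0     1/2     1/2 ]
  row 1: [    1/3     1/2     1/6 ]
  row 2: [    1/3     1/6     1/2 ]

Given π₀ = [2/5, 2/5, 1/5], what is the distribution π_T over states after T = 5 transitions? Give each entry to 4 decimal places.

t=0: π = [0.4000, 0.4000, 0.2000]
t=1: π = [0.2000, 0.4333, 0.3667]
t=2: π = [0.2667, 0.3778, 0.3556]
t=3: π = [0.2444, 0.3815, 0.3741]
t=4: π = [0.2519, 0.3753, 0.3728]
t=5: π = [0.2494, 0.3757, 0.3749]

π = [0.2494, 0.3757, 0.3749]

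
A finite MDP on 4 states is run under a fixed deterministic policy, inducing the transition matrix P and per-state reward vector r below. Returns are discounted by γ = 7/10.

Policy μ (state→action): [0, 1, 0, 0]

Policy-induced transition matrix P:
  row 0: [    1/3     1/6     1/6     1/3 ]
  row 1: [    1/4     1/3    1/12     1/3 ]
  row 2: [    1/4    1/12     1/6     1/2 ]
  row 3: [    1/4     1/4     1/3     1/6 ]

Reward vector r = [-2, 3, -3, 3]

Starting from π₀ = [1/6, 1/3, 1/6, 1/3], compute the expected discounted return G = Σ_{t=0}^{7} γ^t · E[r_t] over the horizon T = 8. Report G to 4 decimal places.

t=0: π = [0.1667, 0.3333, 0.1667, 0.3333], E[r] = 1.1667, γ^t·E[r] = 1.166667, running G = 1.166667
t=1: π = [0.2639, 0.2361, 0.1944, 0.3056], E[r] = 0.5139, γ^t·E[r] = 0.359722, running G = 1.526389
t=2: π = [0.2720, 0.2153, 0.1979, 0.3148], E[r] = 0.4525, γ^t·E[r] = 0.221748, running G = 1.748137
t=3: π = [0.2727, 0.2123, 0.2012, 0.3139], E[r] = 0.4295, γ^t·E[r] = 0.147317, running G = 1.895453
t=4: π = [0.2727, 0.2114, 0.2013, 0.3146], E[r] = 0.4287, γ^t·E[r] = 0.102927, running G = 1.998380
t=5: π = [0.2727, 0.2113, 0.2015, 0.3145], E[r] = 0.4275, γ^t·E[r] = 0.071854, running G = 2.070234
t=6: π = [0.2727, 0.2113, 0.2015, 0.3145], E[r] = 0.4276, γ^t·E[r] = 0.050305, running G = 2.120539
t=7: π = [0.2727, 0.2113, 0.2015, 0.3145], E[r] = 0.4275, γ^t·E[r] = 0.035208, running G = 2.155746

G = 2.1557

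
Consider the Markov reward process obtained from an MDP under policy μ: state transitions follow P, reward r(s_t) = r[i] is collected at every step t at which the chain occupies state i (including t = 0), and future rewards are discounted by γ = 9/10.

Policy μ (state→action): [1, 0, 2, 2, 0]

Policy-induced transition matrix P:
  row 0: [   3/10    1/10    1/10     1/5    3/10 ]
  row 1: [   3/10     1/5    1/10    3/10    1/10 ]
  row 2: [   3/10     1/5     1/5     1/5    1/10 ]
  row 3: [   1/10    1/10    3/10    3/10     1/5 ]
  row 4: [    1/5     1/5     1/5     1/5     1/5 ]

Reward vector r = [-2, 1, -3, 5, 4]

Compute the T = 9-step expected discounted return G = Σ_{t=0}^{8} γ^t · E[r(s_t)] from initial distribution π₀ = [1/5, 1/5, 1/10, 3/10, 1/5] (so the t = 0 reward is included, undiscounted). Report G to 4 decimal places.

t=0: π = [0.2000, 0.2000, 0.1000, 0.3000, 0.2000], E[r] = 1.8000, γ^t·E[r] = 1.800000, running G = 1.800000
t=1: π = [0.2200, 0.1500, 0.1900, 0.2500, 0.1900], E[r] = 1.1500, γ^t·E[r] = 1.035000, running G = 2.835000
t=2: π = [0.2310, 0.1530, 0.1880, 0.2400, 0.1880], E[r] = 1.0790, γ^t·E[r] = 0.873990, running G = 3.708990
t=3: π = [0.2332, 0.1529, 0.1856, 0.2393, 0.1890], E[r] = 1.0822, γ^t·E[r] = 0.788924, running G = 4.497914
t=4: π = [0.2332, 0.1528, 0.1853, 0.2392, 0.1895], E[r] = 1.0843, γ^t·E[r] = 0.711403, running G = 5.209316
t=5: π = [0.2332, 0.1528, 0.1853, 0.2392, 0.1895], E[r] = 1.0844, γ^t·E[r] = 0.640339, running G = 5.849656
t=6: π = [0.2332, 0.1528, 0.1853, 0.2392, 0.1895], E[r] = 1.0844, γ^t·E[r] = 0.576294, running G = 6.425950
t=7: π = [0.2332, 0.1528, 0.1853, 0.2392, 0.1895], E[r] = 1.0844, γ^t·E[r] = 0.518665, running G = 6.944615
t=8: π = [0.2332, 0.1528, 0.1853, 0.2392, 0.1895], E[r] = 1.0844, γ^t·E[r] = 0.466799, running G = 7.411414

G = 7.4114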